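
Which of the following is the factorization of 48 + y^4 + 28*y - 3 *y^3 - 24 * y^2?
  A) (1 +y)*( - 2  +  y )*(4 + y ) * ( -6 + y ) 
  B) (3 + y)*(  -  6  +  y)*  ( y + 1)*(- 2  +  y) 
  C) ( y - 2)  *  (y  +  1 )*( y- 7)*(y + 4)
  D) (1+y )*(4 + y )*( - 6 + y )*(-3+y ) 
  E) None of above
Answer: A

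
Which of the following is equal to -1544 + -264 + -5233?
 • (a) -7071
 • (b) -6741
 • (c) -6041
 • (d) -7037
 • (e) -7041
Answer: e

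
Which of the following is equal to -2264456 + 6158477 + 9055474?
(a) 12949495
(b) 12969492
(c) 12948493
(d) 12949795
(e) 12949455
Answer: a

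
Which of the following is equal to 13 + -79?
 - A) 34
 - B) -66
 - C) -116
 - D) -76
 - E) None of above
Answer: B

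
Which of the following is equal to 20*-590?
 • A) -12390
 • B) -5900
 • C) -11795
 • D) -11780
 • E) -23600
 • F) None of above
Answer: F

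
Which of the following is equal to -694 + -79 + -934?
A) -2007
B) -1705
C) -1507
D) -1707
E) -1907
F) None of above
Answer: D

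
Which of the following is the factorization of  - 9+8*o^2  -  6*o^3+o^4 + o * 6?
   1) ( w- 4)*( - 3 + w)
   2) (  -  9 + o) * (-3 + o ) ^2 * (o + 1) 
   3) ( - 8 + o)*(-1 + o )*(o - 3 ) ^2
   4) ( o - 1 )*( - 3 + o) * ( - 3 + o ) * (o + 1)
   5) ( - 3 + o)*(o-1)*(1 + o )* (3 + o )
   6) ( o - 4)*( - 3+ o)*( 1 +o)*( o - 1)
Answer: 4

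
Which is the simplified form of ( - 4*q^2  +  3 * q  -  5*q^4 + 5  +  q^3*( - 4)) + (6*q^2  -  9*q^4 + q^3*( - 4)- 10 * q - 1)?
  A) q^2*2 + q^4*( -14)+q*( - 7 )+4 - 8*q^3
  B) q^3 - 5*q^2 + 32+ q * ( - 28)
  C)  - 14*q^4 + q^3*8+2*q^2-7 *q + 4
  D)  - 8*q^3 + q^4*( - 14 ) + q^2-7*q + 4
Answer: A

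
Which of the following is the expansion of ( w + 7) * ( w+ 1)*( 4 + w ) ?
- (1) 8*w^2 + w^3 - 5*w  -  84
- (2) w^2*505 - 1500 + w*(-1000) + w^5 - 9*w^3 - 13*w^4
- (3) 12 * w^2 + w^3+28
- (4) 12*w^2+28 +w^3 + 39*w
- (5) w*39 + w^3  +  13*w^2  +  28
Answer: 4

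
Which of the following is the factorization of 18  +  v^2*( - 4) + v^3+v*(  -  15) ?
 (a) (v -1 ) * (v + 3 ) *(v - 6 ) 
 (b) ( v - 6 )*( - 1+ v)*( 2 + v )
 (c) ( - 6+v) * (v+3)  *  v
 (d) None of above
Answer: a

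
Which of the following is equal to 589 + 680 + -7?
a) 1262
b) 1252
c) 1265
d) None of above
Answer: a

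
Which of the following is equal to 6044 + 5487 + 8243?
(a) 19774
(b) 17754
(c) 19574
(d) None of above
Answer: a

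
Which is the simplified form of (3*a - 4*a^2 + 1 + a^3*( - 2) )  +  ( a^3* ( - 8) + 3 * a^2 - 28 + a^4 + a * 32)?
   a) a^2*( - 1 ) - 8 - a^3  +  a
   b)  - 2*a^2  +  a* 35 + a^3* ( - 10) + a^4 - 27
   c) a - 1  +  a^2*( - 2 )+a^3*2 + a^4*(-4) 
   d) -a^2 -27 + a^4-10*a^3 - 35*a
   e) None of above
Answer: e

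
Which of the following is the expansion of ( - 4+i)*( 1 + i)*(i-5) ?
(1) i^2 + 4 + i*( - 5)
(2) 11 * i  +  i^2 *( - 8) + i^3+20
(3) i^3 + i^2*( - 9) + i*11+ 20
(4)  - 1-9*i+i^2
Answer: 2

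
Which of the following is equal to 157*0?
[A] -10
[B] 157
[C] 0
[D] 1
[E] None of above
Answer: C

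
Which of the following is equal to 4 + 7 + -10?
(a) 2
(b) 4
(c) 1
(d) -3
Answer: c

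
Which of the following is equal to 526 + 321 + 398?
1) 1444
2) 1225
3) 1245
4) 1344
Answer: 3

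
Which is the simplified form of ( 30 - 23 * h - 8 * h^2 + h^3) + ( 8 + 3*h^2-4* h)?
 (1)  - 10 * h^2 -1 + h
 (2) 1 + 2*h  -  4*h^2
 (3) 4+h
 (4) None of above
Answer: 4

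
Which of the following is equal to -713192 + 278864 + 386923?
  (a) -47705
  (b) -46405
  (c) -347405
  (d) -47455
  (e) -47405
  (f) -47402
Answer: e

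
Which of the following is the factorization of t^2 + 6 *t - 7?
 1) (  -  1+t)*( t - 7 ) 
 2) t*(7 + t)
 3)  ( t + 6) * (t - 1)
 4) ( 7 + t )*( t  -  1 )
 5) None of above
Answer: 4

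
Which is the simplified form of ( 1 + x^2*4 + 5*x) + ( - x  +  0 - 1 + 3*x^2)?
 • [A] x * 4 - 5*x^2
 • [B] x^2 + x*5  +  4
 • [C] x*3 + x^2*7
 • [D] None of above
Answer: D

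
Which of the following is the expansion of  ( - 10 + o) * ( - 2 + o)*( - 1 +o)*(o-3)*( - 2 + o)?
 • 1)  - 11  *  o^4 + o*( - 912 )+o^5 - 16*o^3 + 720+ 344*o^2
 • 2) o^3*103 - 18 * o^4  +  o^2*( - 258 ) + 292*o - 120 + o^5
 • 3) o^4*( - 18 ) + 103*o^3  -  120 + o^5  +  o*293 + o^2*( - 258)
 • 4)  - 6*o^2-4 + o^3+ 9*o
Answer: 2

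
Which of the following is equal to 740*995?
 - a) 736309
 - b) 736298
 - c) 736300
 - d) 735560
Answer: c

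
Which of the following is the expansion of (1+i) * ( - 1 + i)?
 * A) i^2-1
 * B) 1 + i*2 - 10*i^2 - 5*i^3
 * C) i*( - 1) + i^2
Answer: A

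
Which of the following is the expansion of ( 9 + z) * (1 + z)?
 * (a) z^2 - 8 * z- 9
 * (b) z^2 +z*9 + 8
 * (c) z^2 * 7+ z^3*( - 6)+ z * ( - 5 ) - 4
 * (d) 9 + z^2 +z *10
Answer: d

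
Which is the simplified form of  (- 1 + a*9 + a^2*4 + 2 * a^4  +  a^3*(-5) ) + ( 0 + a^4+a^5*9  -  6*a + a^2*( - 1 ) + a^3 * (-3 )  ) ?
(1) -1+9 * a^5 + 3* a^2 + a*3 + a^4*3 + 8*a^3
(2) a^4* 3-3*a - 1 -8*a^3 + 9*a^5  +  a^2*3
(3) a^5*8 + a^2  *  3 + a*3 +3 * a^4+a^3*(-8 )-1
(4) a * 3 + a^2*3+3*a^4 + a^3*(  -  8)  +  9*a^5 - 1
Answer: 4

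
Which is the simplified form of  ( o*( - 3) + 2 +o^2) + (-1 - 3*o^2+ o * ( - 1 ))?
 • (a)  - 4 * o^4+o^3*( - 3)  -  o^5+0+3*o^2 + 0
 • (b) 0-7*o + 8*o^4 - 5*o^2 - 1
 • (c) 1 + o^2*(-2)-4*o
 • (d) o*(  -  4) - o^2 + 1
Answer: c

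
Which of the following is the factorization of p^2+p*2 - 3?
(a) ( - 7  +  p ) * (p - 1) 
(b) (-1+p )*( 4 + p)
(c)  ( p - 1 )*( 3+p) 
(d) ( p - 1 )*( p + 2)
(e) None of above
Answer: c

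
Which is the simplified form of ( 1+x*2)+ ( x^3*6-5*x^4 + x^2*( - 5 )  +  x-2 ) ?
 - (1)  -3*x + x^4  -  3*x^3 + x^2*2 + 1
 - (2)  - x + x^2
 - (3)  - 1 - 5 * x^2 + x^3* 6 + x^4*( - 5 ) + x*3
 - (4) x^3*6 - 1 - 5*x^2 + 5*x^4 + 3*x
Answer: 3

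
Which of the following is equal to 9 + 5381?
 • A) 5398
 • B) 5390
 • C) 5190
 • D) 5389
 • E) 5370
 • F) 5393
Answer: B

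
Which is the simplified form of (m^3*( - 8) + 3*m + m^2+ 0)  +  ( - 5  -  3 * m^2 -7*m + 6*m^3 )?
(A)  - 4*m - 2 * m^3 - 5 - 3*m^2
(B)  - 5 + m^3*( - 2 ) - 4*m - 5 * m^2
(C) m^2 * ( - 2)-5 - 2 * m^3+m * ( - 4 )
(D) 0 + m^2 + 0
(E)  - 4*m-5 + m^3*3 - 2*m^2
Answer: C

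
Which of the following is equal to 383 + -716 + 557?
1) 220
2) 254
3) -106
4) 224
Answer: 4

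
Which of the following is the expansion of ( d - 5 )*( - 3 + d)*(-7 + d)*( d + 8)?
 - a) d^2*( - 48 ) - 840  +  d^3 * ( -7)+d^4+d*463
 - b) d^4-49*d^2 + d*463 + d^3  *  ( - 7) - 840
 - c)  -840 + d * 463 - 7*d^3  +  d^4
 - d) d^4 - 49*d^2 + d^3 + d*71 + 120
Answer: b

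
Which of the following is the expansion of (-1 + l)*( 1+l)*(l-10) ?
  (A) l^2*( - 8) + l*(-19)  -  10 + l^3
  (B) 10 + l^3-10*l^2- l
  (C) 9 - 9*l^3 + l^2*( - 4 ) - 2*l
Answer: B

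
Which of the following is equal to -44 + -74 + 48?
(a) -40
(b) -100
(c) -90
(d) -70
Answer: d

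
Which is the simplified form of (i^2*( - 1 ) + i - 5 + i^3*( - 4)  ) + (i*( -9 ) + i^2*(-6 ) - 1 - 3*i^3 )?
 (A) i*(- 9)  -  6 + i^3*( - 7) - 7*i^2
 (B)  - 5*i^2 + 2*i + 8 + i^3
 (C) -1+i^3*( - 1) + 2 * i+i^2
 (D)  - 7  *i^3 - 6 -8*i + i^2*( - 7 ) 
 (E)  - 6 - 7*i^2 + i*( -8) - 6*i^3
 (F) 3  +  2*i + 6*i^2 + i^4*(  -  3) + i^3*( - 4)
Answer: D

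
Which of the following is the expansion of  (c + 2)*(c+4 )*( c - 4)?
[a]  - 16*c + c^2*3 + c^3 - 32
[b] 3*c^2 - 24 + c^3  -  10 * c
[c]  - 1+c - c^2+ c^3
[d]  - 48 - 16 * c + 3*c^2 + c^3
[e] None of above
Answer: e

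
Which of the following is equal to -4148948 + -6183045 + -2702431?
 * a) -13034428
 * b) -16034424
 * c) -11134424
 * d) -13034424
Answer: d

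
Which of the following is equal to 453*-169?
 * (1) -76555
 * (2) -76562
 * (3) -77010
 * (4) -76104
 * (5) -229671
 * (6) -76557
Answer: 6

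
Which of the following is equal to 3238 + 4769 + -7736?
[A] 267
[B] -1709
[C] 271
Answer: C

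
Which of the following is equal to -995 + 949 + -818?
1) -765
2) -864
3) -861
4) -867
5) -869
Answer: 2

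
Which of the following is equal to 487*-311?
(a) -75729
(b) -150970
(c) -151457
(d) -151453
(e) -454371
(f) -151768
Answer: c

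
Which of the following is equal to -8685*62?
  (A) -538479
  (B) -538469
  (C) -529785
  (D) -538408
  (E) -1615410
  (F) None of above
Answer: F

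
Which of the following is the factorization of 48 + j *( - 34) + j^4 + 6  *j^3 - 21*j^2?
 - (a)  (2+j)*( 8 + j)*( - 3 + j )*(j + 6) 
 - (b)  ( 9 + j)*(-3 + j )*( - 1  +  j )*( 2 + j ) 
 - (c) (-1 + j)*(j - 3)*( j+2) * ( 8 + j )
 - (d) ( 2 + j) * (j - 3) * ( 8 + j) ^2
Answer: c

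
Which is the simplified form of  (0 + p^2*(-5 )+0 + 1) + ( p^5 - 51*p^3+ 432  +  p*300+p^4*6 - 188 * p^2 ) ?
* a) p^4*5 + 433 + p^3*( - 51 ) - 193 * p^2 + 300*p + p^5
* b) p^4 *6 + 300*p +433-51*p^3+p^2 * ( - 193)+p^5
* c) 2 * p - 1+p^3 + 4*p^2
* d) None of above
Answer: b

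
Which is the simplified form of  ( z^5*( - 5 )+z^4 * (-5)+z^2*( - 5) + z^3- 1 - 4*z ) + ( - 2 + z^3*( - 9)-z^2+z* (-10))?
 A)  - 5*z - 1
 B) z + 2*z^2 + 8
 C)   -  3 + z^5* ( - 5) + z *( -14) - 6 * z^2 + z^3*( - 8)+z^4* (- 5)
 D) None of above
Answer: C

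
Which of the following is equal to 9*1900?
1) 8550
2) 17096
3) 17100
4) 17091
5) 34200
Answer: 3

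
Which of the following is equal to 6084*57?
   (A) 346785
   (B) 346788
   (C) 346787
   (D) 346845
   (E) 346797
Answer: B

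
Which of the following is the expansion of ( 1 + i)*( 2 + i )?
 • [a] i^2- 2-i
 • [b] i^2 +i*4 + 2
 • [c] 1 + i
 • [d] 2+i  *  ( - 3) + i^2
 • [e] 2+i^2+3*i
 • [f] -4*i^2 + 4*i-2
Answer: e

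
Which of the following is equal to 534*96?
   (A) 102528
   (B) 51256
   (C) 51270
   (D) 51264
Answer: D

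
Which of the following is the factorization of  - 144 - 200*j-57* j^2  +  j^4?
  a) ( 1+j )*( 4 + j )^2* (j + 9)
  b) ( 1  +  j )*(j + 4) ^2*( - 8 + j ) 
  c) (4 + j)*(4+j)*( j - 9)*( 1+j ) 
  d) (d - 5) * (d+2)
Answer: c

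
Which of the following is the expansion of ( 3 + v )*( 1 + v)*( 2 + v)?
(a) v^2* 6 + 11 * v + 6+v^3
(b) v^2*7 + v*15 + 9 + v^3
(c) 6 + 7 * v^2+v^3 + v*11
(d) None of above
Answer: a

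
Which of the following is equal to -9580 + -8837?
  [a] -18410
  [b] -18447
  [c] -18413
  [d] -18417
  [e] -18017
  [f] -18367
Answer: d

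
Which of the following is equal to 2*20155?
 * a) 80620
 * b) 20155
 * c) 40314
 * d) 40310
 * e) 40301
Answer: d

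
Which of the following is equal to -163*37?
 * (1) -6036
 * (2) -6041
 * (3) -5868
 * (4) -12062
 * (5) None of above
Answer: 5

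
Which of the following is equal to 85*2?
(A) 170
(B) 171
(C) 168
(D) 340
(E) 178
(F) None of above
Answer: A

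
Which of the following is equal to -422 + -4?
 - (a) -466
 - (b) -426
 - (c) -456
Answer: b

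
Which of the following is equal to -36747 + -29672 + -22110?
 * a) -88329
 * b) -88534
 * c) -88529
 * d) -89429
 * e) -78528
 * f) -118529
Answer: c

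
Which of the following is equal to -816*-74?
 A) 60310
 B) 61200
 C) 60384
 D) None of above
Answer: C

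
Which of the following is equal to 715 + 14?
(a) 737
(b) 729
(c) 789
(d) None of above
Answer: b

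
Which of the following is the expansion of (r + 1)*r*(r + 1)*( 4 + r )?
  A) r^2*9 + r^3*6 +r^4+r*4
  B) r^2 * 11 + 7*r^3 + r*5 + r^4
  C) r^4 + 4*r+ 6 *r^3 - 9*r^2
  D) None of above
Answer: A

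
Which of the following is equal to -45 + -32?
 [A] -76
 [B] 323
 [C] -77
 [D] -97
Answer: C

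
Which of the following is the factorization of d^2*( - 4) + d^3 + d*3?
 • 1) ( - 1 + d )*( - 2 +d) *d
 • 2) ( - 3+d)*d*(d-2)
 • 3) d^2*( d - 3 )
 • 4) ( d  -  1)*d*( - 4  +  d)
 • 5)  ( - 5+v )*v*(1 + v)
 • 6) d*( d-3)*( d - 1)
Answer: 6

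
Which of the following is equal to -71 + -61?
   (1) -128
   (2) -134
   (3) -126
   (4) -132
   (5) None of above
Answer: 4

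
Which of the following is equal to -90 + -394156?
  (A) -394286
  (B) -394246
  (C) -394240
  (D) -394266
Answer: B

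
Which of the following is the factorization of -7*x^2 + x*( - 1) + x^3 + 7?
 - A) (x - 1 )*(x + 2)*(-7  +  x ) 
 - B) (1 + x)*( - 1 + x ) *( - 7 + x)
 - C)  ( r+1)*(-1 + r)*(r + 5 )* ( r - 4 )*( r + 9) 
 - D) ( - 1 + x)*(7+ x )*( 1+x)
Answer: B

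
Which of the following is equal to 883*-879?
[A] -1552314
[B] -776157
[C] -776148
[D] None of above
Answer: B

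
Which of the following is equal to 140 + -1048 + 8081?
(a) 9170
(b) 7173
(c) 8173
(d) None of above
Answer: b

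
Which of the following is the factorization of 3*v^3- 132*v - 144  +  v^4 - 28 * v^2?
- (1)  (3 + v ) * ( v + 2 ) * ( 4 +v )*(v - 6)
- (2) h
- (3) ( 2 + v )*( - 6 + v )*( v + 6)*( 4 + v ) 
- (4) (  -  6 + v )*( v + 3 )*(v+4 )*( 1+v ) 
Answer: 1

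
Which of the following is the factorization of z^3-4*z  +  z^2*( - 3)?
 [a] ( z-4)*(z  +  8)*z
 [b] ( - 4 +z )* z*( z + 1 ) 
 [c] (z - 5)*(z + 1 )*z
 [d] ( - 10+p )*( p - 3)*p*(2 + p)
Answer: b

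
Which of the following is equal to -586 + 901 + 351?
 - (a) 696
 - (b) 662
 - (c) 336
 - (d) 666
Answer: d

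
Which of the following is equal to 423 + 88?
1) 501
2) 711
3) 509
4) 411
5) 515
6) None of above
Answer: 6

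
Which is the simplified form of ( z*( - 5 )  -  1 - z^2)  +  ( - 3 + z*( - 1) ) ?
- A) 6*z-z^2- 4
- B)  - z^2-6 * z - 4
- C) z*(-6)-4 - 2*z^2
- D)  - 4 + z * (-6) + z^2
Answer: B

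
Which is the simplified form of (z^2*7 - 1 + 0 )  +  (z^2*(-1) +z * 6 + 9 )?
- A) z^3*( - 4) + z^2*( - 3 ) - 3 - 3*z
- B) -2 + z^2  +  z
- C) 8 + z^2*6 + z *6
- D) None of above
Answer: C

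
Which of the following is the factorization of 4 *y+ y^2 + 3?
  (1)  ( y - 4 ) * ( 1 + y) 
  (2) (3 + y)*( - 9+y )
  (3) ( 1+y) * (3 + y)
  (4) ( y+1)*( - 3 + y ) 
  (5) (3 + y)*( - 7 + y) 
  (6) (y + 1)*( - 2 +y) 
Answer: 3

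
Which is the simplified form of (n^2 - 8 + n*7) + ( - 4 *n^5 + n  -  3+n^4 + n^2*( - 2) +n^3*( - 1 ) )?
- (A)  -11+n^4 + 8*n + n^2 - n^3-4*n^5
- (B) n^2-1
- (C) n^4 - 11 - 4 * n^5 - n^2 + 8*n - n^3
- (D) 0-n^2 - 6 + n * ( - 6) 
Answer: C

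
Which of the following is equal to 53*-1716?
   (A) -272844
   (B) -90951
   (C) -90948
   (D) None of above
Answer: C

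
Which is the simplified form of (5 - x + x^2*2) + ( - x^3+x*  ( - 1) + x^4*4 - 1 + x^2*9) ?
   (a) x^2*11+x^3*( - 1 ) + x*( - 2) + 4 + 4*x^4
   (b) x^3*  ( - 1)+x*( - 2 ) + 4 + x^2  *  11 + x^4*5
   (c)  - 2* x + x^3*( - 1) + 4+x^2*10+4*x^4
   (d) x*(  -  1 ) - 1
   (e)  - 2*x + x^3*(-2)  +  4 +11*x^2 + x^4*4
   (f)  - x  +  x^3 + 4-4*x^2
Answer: a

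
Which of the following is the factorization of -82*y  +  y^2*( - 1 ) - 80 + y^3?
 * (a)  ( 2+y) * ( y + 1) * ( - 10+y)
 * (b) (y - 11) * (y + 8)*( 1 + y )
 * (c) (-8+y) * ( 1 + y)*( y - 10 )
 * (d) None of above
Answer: d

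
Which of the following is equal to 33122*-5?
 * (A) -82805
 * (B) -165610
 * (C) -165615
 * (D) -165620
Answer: B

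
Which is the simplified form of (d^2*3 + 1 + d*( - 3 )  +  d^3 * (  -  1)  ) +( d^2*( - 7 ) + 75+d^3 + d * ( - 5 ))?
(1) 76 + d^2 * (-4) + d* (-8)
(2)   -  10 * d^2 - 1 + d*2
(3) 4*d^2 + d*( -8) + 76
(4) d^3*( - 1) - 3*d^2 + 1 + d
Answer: 1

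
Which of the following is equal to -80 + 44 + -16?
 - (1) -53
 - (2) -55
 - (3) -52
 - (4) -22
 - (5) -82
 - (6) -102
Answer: 3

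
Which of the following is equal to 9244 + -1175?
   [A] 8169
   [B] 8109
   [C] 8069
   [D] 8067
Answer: C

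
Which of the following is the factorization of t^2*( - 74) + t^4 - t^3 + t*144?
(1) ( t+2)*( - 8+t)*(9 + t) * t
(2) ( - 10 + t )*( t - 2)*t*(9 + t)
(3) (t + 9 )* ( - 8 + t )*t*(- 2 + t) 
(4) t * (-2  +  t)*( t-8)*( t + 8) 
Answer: 3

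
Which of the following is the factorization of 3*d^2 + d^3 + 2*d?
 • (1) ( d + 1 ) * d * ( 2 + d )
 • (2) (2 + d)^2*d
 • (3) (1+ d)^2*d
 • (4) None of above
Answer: 1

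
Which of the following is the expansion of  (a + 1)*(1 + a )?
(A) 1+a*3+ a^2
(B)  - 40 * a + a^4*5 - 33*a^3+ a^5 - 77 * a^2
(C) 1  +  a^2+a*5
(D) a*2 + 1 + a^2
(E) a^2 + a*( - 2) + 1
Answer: D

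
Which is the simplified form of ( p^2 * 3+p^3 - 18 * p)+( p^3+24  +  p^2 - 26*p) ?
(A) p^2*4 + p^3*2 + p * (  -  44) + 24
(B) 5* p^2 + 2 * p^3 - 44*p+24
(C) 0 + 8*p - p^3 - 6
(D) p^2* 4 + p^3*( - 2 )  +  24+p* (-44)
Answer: A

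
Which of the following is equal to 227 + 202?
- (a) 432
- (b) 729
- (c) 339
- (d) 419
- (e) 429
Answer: e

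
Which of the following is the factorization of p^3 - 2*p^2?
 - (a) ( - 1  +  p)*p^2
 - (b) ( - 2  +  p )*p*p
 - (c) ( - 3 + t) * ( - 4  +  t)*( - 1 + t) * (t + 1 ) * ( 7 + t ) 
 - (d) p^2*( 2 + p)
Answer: b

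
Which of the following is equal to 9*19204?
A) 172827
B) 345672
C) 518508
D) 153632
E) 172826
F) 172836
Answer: F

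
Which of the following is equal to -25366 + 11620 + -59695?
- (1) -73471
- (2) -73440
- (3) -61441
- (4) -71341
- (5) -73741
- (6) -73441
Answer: 6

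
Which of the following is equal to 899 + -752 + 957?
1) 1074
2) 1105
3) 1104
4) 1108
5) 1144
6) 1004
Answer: 3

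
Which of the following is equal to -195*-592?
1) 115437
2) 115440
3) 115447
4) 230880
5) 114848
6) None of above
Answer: 2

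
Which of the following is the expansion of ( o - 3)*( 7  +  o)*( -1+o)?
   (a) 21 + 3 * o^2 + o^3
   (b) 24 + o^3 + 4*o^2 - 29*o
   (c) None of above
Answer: c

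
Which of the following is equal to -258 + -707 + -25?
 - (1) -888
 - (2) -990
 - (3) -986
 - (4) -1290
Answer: 2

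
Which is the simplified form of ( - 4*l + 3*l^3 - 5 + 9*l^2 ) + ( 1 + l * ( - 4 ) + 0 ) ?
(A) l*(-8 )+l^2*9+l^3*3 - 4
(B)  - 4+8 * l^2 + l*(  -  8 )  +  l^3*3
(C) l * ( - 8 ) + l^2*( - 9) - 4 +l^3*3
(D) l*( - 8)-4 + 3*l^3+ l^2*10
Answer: A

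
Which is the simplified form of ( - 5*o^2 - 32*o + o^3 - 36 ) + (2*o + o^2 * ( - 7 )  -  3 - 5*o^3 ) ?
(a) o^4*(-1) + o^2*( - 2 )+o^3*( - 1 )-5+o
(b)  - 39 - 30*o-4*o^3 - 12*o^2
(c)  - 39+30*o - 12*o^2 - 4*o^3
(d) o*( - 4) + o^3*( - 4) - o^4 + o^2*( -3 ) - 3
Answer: b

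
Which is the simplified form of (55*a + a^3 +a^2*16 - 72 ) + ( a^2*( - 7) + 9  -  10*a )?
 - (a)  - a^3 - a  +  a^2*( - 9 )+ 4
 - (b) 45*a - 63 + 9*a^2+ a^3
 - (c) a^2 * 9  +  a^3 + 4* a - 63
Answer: b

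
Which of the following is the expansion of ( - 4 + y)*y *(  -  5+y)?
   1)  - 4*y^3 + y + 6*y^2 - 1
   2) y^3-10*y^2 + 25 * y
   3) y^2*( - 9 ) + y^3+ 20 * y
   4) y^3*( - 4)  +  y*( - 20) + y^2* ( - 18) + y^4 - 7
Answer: 3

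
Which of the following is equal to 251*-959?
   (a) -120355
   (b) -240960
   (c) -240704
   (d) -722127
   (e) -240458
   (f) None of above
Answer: f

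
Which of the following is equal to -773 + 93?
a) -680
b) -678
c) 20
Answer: a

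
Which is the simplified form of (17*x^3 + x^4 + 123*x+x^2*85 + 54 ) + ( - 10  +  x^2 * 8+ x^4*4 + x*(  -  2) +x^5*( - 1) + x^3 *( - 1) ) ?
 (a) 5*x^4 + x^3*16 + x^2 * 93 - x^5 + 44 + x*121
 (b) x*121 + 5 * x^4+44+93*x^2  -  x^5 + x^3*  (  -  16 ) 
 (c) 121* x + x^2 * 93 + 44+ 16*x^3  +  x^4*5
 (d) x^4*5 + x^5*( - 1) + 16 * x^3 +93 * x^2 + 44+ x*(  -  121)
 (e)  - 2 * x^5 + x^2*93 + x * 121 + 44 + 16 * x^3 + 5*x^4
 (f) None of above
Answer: a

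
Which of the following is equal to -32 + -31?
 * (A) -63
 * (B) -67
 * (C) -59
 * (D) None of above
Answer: A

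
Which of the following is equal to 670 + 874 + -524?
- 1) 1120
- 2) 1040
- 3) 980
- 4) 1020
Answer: 4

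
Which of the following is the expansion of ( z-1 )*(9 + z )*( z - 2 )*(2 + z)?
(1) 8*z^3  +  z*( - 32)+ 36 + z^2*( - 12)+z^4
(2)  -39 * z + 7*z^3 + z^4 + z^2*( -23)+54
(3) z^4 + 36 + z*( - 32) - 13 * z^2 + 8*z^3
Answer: 3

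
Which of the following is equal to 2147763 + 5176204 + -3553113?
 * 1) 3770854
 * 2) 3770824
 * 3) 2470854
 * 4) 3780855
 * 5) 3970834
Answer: 1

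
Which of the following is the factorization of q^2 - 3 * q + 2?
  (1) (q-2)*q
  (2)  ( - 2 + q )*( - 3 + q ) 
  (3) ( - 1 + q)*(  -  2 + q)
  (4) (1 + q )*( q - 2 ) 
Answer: 3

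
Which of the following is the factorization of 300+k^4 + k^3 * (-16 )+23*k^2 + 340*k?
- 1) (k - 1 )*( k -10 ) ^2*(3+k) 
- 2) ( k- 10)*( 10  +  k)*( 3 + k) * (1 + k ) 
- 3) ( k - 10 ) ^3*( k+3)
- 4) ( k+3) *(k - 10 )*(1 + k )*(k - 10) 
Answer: 4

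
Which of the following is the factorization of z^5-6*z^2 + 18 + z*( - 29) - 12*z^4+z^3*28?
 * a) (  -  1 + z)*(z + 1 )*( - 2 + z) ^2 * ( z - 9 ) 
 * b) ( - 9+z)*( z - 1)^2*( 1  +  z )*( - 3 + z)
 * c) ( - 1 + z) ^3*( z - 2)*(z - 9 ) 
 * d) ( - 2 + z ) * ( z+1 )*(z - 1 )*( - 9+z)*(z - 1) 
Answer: d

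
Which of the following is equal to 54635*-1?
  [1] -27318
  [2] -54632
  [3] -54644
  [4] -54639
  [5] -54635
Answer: 5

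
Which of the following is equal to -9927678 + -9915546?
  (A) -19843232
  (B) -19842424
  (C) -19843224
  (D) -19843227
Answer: C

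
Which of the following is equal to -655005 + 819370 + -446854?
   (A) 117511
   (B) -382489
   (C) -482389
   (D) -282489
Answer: D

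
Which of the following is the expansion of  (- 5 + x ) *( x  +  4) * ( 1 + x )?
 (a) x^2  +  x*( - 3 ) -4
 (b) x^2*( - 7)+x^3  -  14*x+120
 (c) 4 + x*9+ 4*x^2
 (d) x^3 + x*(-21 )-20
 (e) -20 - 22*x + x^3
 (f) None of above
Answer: d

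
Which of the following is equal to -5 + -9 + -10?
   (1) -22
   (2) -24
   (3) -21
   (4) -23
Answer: 2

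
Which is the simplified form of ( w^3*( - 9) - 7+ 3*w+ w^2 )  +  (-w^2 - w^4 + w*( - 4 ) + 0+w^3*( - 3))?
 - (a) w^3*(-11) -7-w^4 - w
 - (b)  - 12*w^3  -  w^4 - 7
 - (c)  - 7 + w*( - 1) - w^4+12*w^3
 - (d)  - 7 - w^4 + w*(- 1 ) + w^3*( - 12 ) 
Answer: d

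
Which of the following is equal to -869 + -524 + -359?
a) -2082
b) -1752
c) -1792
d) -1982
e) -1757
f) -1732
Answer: b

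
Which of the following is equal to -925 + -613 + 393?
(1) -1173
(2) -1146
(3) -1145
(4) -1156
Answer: 3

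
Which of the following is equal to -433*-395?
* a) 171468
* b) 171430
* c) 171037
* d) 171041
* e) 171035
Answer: e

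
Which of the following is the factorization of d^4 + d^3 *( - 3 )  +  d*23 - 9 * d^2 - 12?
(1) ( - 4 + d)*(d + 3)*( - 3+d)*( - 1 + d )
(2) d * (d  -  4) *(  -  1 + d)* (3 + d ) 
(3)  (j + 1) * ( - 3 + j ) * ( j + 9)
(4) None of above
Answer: 4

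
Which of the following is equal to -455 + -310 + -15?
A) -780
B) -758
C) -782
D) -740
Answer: A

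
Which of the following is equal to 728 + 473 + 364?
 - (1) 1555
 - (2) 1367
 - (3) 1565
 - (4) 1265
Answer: 3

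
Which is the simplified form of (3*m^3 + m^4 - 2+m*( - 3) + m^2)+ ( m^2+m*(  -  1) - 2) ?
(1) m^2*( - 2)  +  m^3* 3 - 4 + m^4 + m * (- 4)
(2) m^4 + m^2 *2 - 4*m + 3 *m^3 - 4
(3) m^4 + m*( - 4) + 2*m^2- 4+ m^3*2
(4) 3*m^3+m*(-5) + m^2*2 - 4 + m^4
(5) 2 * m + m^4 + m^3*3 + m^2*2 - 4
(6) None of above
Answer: 2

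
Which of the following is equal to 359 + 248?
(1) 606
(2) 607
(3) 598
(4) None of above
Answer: 2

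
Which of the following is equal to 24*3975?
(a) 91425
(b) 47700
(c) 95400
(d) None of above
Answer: c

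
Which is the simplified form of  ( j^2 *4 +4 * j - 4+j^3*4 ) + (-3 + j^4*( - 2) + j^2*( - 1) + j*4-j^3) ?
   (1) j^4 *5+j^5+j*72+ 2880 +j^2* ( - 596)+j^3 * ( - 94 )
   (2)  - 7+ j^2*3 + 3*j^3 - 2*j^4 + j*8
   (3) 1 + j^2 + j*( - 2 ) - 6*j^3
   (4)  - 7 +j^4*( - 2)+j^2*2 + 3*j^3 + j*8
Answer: 2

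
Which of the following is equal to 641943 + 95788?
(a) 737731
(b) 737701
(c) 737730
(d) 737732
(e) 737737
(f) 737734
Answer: a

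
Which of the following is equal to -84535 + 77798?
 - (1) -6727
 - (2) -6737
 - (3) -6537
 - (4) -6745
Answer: 2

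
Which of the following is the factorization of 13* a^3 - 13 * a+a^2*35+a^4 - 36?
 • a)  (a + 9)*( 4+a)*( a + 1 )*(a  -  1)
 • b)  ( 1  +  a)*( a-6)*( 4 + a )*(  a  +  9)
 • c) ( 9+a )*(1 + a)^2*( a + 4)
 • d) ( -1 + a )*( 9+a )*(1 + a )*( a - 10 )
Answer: a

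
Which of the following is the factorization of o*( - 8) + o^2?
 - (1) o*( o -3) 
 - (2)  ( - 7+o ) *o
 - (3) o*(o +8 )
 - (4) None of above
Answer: 4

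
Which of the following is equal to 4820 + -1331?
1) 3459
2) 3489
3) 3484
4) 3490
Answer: 2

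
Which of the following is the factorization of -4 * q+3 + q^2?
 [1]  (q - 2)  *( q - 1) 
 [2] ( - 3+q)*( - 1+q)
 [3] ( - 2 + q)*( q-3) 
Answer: 2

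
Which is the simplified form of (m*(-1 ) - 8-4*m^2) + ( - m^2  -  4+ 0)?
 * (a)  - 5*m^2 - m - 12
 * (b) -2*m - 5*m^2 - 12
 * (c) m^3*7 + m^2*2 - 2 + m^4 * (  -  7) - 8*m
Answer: a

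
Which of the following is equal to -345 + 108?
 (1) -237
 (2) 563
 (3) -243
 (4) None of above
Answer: 1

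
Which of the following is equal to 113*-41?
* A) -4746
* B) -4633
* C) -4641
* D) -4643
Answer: B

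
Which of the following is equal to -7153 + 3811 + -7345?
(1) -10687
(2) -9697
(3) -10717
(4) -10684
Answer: 1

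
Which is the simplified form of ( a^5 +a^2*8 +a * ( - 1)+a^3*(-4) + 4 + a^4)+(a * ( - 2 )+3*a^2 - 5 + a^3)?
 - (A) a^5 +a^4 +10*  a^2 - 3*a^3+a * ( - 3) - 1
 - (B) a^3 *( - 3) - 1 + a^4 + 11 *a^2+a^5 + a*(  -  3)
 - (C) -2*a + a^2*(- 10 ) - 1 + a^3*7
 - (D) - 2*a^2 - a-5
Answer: B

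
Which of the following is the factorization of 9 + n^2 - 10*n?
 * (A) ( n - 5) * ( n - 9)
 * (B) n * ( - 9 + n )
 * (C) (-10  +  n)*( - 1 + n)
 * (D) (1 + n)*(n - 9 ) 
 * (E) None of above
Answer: E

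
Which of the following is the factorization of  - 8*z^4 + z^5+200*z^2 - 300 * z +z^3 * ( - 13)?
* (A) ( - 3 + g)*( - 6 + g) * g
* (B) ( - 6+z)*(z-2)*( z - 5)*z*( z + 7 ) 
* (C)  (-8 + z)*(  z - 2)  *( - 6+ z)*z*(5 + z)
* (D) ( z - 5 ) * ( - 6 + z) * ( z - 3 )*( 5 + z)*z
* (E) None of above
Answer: E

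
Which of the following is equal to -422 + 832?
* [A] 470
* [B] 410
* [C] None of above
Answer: B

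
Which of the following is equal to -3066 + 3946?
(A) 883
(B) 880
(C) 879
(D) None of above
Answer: B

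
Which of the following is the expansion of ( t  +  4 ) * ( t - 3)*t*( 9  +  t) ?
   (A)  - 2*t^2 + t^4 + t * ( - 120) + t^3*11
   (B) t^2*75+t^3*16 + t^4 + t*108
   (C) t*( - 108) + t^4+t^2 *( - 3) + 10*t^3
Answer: C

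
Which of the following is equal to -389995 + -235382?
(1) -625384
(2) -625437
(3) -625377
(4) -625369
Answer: 3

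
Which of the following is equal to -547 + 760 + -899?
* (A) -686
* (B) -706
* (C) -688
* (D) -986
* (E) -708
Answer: A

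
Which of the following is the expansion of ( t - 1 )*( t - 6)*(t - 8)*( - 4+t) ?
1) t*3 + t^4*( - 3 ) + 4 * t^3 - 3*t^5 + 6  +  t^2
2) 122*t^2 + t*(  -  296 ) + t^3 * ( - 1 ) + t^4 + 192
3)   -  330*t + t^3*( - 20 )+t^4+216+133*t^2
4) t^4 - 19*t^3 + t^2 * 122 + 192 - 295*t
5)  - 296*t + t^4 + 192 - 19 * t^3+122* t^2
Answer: 5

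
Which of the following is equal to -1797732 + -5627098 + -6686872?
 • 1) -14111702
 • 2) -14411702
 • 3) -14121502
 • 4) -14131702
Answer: 1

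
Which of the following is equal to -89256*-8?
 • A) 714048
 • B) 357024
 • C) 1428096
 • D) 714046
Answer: A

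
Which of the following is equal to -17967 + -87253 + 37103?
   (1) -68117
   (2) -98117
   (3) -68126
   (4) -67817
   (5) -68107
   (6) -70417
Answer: 1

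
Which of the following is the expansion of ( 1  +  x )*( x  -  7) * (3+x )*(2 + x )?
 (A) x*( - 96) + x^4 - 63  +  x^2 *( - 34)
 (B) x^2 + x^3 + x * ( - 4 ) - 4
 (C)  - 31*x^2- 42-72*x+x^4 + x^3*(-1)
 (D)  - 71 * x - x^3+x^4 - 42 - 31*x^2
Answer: D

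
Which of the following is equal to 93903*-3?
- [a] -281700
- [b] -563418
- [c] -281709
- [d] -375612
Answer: c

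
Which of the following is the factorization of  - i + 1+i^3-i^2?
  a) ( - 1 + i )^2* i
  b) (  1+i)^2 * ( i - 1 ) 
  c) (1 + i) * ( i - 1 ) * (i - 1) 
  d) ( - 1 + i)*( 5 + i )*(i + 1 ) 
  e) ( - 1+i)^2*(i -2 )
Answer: c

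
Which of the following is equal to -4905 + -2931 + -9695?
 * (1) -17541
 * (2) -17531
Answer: 2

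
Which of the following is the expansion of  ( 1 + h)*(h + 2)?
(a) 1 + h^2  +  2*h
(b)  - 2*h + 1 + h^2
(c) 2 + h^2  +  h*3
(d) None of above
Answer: c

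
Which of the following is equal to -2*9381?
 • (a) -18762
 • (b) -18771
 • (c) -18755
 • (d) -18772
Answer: a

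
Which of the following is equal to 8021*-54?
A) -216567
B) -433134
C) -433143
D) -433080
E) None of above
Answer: B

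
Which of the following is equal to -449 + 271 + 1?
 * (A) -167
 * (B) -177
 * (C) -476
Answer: B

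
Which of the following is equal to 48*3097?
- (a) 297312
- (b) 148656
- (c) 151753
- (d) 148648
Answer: b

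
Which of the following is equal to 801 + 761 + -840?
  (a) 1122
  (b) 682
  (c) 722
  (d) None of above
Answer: c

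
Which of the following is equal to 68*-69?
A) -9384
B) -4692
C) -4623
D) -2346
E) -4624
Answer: B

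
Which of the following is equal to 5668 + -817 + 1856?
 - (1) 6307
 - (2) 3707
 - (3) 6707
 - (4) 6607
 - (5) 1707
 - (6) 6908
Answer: 3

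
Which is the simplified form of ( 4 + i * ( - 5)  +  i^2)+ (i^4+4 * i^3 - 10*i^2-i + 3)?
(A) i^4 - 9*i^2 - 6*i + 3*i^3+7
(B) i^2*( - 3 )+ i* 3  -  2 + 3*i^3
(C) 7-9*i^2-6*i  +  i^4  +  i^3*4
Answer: C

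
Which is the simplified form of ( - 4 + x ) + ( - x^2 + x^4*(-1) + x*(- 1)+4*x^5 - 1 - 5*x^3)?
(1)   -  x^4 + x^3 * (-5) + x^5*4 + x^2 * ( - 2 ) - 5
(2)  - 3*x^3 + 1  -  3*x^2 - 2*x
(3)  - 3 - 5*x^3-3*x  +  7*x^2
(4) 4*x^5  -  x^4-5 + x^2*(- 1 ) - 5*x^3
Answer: 4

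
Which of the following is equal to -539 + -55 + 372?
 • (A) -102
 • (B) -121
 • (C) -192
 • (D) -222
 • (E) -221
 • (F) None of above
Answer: D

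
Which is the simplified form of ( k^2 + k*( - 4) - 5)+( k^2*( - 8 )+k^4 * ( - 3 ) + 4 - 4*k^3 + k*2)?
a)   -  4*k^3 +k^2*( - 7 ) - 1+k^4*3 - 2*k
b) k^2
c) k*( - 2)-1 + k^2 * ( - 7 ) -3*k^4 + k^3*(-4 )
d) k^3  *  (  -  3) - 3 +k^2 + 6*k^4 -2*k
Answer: c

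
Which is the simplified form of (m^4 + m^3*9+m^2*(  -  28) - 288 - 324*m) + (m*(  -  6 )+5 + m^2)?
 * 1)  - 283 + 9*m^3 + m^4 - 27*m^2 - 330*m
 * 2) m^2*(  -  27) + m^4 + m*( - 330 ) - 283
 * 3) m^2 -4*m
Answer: 1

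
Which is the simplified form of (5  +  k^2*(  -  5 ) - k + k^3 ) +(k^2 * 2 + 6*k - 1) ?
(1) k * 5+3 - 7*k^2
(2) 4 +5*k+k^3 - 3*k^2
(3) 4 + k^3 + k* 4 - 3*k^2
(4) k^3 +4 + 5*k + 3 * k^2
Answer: 2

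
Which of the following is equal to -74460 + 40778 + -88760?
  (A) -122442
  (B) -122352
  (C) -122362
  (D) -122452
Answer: A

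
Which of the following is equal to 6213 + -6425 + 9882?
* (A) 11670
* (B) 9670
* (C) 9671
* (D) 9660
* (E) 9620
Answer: B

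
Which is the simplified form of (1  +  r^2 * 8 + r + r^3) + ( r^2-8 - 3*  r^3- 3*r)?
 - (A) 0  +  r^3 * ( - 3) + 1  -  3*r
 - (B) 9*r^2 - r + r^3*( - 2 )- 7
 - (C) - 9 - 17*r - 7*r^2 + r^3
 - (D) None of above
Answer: D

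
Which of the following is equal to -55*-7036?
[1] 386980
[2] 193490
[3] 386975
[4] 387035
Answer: 1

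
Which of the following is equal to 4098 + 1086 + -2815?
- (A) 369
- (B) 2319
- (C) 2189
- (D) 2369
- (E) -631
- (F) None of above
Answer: D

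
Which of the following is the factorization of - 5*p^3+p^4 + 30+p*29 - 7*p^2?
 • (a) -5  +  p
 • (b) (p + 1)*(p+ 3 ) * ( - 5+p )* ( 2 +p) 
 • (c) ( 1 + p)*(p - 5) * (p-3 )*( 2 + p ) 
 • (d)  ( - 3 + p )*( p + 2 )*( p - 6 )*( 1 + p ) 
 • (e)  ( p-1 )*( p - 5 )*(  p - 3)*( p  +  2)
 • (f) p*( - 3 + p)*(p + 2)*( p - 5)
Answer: c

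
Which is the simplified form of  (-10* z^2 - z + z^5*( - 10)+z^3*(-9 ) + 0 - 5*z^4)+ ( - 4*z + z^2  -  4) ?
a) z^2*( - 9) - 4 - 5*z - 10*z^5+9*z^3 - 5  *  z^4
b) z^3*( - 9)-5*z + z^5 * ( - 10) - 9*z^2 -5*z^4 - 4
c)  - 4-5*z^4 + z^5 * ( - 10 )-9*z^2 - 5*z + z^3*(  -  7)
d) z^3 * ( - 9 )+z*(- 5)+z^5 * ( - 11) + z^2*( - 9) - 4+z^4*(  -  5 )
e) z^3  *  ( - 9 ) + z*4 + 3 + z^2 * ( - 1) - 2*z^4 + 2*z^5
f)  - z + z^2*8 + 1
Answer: b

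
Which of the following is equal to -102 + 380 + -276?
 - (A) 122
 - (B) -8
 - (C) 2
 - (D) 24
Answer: C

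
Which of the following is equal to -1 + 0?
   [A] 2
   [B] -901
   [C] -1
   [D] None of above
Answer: C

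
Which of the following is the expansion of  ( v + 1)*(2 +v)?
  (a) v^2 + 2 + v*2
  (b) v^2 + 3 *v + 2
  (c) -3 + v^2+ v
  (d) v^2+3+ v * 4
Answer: b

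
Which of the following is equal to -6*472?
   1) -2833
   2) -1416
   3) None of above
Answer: 3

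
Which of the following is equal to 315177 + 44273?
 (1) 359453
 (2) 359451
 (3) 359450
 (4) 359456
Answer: 3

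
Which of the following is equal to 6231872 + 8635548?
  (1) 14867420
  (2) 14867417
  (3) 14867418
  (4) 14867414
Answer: 1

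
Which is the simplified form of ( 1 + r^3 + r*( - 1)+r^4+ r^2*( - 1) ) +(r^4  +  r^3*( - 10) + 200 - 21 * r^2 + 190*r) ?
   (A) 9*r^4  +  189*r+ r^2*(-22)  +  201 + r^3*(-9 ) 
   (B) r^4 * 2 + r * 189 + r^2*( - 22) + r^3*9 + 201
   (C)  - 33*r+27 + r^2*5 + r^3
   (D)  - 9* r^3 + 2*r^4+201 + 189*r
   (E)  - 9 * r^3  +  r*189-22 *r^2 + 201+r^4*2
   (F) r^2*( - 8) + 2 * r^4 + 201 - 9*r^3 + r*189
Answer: E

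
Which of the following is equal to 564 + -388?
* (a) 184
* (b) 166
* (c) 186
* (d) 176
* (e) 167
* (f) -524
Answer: d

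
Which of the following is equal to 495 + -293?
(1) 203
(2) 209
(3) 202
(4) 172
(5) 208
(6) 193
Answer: 3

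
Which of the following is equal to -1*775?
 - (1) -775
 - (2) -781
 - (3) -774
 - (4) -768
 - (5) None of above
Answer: 1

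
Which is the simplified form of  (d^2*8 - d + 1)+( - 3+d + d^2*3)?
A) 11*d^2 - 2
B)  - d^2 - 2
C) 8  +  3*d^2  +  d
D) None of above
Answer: A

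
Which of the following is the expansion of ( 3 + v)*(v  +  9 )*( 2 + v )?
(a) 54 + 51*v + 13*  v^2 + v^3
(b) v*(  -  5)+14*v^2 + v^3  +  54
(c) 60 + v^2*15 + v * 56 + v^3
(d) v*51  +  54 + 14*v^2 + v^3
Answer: d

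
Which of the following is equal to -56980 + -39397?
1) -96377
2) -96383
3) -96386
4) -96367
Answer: 1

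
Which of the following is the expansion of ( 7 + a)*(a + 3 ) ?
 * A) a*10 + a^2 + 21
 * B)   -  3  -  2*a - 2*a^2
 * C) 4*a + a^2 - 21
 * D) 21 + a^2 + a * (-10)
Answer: A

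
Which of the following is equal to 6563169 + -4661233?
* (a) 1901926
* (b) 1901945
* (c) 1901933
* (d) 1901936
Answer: d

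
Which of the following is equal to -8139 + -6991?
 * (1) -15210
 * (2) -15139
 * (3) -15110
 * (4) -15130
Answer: 4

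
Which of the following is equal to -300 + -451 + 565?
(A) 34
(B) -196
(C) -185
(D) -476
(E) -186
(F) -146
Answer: E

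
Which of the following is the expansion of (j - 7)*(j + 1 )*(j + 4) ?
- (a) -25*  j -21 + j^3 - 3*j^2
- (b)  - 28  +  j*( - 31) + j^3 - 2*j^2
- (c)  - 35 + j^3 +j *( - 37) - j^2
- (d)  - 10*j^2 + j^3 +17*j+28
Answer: b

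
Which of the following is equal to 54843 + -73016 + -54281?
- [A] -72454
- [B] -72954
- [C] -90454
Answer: A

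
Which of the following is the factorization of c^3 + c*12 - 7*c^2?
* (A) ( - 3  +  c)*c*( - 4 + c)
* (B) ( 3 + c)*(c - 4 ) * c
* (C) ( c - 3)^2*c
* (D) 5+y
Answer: A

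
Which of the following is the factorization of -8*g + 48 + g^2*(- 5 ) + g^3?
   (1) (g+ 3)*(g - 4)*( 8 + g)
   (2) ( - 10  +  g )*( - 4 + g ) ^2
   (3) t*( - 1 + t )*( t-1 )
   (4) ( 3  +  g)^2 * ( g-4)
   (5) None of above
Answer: 5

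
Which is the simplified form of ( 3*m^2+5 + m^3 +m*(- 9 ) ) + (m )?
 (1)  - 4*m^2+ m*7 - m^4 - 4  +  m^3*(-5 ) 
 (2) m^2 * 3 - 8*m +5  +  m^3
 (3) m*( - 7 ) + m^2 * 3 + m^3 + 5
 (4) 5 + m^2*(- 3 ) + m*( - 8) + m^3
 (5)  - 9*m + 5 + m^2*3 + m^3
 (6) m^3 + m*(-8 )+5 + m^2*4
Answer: 2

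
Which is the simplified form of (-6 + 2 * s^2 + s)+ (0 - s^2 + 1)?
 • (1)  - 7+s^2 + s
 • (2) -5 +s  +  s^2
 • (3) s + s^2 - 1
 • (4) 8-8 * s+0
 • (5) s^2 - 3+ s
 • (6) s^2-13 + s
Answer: 2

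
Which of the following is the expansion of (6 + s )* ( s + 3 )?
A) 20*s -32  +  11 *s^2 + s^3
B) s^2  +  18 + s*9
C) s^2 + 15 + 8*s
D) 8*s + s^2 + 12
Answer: B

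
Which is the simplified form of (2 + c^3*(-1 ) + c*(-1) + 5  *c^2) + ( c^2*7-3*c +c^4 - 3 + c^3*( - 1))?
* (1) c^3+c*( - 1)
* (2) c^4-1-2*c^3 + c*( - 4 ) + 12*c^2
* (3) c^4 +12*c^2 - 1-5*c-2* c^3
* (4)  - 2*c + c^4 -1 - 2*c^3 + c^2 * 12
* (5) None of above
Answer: 2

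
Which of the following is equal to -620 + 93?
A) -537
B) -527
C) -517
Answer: B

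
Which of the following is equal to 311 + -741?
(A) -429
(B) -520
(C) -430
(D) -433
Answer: C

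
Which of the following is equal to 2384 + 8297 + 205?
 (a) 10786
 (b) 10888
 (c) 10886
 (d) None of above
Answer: c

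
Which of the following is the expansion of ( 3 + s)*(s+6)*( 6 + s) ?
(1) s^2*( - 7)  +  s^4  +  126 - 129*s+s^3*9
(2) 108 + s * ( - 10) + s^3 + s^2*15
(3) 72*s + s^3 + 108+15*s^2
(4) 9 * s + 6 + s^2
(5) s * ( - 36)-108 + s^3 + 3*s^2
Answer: 3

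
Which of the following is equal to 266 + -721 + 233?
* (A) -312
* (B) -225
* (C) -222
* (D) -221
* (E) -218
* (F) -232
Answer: C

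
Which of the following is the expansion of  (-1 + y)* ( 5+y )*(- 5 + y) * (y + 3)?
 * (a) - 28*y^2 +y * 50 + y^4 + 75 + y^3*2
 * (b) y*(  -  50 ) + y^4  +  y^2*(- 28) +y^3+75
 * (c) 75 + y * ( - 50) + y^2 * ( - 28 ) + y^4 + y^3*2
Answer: c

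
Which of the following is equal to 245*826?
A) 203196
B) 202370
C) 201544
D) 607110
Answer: B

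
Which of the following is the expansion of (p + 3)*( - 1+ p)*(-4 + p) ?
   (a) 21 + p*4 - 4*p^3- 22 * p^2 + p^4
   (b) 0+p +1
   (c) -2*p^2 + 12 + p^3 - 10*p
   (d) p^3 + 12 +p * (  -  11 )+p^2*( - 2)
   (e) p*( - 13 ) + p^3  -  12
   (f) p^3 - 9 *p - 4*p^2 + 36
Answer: d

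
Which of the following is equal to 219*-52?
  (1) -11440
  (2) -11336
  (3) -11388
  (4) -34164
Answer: 3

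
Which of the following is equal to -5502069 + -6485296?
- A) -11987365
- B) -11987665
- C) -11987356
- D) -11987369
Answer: A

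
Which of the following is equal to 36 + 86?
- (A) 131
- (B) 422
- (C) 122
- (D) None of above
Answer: C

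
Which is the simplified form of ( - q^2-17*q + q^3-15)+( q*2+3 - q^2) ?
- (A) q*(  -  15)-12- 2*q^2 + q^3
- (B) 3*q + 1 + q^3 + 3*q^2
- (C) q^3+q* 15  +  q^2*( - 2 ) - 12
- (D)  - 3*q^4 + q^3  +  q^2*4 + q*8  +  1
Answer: A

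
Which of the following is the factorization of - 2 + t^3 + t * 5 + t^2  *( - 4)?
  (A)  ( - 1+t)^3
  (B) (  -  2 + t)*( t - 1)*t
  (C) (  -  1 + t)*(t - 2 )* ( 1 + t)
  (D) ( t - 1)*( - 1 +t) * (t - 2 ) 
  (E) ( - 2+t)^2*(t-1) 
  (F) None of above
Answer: D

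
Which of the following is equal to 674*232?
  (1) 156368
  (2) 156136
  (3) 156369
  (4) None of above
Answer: 1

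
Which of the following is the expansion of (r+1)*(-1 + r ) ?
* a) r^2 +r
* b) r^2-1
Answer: b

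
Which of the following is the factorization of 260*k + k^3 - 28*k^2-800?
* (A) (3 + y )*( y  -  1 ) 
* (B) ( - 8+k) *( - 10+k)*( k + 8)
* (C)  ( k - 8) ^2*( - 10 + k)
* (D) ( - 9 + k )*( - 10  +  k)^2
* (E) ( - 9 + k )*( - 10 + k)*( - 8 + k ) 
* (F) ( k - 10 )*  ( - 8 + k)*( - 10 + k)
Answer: F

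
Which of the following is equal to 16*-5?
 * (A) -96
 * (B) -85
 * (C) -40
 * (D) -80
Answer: D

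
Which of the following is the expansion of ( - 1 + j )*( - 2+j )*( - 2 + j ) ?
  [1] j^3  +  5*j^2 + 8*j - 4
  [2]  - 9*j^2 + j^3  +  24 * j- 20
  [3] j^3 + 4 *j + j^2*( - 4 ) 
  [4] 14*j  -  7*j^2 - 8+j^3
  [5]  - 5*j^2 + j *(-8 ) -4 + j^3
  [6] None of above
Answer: 6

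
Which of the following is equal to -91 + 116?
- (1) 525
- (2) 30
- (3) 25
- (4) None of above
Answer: 3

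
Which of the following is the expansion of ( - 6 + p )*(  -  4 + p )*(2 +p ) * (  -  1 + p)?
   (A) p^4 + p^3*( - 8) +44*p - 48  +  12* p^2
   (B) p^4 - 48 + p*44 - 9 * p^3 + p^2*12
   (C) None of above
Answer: B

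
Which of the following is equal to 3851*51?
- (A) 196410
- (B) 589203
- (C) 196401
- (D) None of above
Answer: C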